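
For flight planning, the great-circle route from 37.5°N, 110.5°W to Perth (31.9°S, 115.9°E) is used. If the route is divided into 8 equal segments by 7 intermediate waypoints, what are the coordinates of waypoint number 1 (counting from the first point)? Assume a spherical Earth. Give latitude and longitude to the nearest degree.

≈ 34°N, 132°W

From cos δ = sin φ₁ sin φ₂ + cos φ₁ cos φ₂ cos Δλ, the central angle is δ ≈ 2.475 rad (141.8°).
Interpolate at f = 1/8 with slerp weights a = sin((1−f)δ)/sin δ ≈ 1.340, b = sin(fδ)/sin δ ≈ 0.493.
p = a·p₁ + b·p₂ ≈ (-0.555, -0.619, 0.555); φ = arcsin(p_z) ≈ 33.73°, λ = atan2(p_y, p_x) ≈ -131.86°.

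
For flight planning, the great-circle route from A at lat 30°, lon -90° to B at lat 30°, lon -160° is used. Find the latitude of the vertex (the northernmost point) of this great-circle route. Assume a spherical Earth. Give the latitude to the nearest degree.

The great circle lies in the plane with unit normal n̂ = (p₁ × p₂)/|p₁ × p₂|.
Here n̂_z ≈ -0.817; the vertex latitude is φ_max = arccos|n̂_z| ≈ 35.2°.
Check via Clairaut: cos φ_max = |cos φ₁| · sin C = cos(30.0°)·sin(70.7°) ≈ 0.817, again giving ≈ 35.2°.

≈ 35°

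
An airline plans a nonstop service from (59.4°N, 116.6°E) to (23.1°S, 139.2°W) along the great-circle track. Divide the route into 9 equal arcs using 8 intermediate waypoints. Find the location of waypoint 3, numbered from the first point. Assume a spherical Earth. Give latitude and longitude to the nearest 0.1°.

≈ (41.9°N, 174.2°E)

Convert each endpoint to a unit vector on the sphere (x = cos φ cos λ, y = cos φ sin λ, z = sin φ).
The central angle between the endpoints is δ = arccos(p₁·p₂) ≈ 2.040 rad (116.9°).
Interpolate at f = 3/9 with slerp weights a = sin((1−f)δ)/sin δ ≈ 1.097, b = sin(fδ)/sin δ ≈ 0.705.
p = a·p₁ + b·p₂ ≈ (-0.741, 0.075, 0.667); φ = arcsin(p_z) ≈ 41.85°, λ = atan2(p_y, p_x) ≈ 174.20°.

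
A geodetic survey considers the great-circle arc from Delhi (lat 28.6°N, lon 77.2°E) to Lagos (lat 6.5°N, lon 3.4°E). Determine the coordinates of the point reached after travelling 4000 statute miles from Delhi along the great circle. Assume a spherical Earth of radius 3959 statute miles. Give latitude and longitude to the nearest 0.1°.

≈ lat 13.2°N, lon 16.8°E

From cos δ = sin φ₁ sin φ₂ + cos φ₁ cos φ₂ cos Δλ, the central angle is δ ≈ 1.269 rad (72.7°). The total great-circle distance is δ·R ≈ 1.269 × 3959 ≈ 5023 mi, so the target fraction is f = 4000/5023 ≈ 0.796.
Interpolate at f ≈ 0.796 with slerp weights a = sin((1−f)δ)/sin δ ≈ 0.268, b = sin(fδ)/sin δ ≈ 0.887.
p = a·p₁ + b·p₂ ≈ (0.932, 0.281, 0.229); φ = arcsin(p_z) ≈ 13.21°, λ = atan2(p_y, p_x) ≈ 16.80°.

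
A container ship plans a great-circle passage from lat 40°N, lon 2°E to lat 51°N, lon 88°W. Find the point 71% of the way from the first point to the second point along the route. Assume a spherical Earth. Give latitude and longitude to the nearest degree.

The haversine formula gives a central angle δ ≈ 1.048 rad (60.0°) between the endpoints.
Interpolate at f = 0.71 with slerp weights a = sin((1−f)δ)/sin δ ≈ 0.345, b = sin(fδ)/sin δ ≈ 0.782.
p = a·p₁ + b·p₂ ≈ (0.282, -0.482, 0.829); φ = arcsin(p_z) ≈ 56.04°, λ = atan2(p_y, p_x) ≈ -59.73°.

≈ lat 56°N, lon 60°W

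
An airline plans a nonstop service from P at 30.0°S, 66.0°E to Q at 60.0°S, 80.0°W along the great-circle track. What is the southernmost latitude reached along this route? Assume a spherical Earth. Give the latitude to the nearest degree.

The great circle lies in the plane with unit normal n̂ = (p₁ × p₂)/|p₁ × p₂|.
Here n̂_z ≈ -0.243; the vertex latitude is φ_max = arccos|n̂_z| ≈ 75.9°.
Check via Clairaut: cos φ_max = |cos φ₁| · sin C = cos(30.0°)·sin(163.7°) ≈ 0.243, again giving ≈ 75.9°.

≈ 76°S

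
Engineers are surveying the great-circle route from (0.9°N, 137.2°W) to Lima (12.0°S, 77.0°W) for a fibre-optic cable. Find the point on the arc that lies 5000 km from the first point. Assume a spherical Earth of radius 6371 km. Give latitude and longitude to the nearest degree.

≈ (9°S, 93°W)

Write both endpoints as unit vectors p₁, p₂ with components (cos φ cos λ, cos φ sin λ, sin φ).
The central angle between the endpoints is δ = arccos(p₁·p₂) ≈ 1.067 rad (61.1°). The total great-circle distance is δ·R ≈ 1.067 × 6371 ≈ 6798 km, so the target fraction is f = 5000/6798 ≈ 0.736.
Interpolate at f ≈ 0.736 with slerp weights a = sin((1−f)δ)/sin δ ≈ 0.318, b = sin(fδ)/sin δ ≈ 0.807.
p = a·p₁ + b·p₂ ≈ (-0.056, -0.985, -0.163); φ = arcsin(p_z) ≈ -9.37°, λ = atan2(p_y, p_x) ≈ -93.24°.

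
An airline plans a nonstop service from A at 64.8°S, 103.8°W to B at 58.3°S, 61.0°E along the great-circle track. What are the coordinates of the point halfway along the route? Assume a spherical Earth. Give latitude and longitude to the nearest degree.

≈ 85°S, 17°E

Write both endpoints as unit vectors p₁, p₂ with components (cos φ cos λ, cos φ sin λ, sin φ).
The central angle between the endpoints is δ = arccos(p₁·p₂) ≈ 0.984 rad (56.4°).
Interpolate at f = 1/2 with slerp weights a = sin((1−f)δ)/sin δ ≈ 0.567, b = sin(fδ)/sin δ ≈ 0.567.
p = a·p₁ + b·p₂ ≈ (0.087, 0.026, -0.996); φ = arcsin(p_z) ≈ -84.79°, λ = atan2(p_y, p_x) ≈ 16.75°.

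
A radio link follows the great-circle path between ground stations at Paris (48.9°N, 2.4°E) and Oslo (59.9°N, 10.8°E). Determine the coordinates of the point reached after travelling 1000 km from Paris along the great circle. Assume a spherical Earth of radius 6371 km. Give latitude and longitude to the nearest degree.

From cos δ = sin φ₁ sin φ₂ + cos φ₁ cos φ₂ cos Δλ, the central angle is δ ≈ 0.210 rad (12.0°). The total great-circle distance is δ·R ≈ 0.210 × 6371 ≈ 1336 km, so the target fraction is f = 1000/1336 ≈ 0.748.
Interpolate at f ≈ 0.748 with slerp weights a = sin((1−f)δ)/sin δ ≈ 0.253, b = sin(fδ)/sin δ ≈ 0.751.
p = a·p₁ + b·p₂ ≈ (0.536, 0.078, 0.840); φ = arcsin(p_z) ≈ 57.19°, λ = atan2(p_y, p_x) ≈ 8.23°.

≈ 57°N, 8°E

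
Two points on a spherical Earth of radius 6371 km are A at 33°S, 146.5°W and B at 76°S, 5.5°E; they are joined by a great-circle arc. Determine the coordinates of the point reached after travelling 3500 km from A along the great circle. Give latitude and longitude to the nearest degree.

≈ 64°S, 138°W

Convert each endpoint to a unit vector on the sphere (x = cos φ cos λ, y = cos φ sin λ, z = sin φ).
The central angle between the endpoints is δ = arccos(p₁·p₂) ≈ 1.214 rad (69.6°). The total great-circle distance is δ·R ≈ 1.214 × 6371 ≈ 7734 km, so the target fraction is f = 3500/7734 ≈ 0.453.
Interpolate at f ≈ 0.453 with slerp weights a = sin((1−f)δ)/sin δ ≈ 0.658, b = sin(fδ)/sin δ ≈ 0.557.
p = a·p₁ + b·p₂ ≈ (-0.326, -0.292, -0.899); φ = arcsin(p_z) ≈ -64.05°, λ = atan2(p_y, p_x) ≈ -138.18°.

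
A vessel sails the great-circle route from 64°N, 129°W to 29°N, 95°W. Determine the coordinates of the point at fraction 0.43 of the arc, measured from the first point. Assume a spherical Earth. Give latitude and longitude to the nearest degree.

The haversine formula gives a central angle δ ≈ 0.717 rad (41.1°) between the endpoints.
Interpolate at f = 0.43 with slerp weights a = sin((1−f)δ)/sin δ ≈ 0.605, b = sin(fδ)/sin δ ≈ 0.462.
p = a·p₁ + b·p₂ ≈ (-0.202, -0.608, 0.767); φ = arcsin(p_z) ≈ 50.13°, λ = atan2(p_y, p_x) ≈ -108.37°.

≈ 50°N, 108°W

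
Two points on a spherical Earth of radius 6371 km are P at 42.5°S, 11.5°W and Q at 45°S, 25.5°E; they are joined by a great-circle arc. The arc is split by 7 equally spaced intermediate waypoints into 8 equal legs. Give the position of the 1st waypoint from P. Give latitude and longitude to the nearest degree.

≈ 43°S, 7°W

The haversine formula gives a central angle δ ≈ 0.464 rad (26.6°) between the endpoints.
Interpolate at f = 1/8 with slerp weights a = sin((1−f)δ)/sin δ ≈ 0.883, b = sin(fδ)/sin δ ≈ 0.130.
p = a·p₁ + b·p₂ ≈ (0.720, -0.090, -0.688); φ = arcsin(p_z) ≈ -43.46°, λ = atan2(p_y, p_x) ≈ -7.14°.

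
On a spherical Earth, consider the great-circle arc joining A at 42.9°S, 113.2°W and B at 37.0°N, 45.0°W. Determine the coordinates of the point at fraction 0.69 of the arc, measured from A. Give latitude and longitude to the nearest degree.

≈ 12°N, 67°W

Convert each endpoint to a unit vector on the sphere (x = cos φ cos λ, y = cos φ sin λ, z = sin φ).
The central angle between the endpoints is δ = arccos(p₁·p₂) ≈ 1.764 rad (101.1°).
Interpolate at f = 0.69 with slerp weights a = sin((1−f)δ)/sin δ ≈ 0.530, b = sin(fδ)/sin δ ≈ 0.956.
p = a·p₁ + b·p₂ ≈ (0.387, -0.897, 0.215); φ = arcsin(p_z) ≈ 12.39°, λ = atan2(p_y, p_x) ≈ -66.66°.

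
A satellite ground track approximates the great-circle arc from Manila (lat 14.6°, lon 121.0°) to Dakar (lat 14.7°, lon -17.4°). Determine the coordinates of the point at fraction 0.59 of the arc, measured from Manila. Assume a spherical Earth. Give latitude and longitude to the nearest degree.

Convert each endpoint to a unit vector on the sphere (x = cos φ cos λ, y = cos φ sin λ, z = sin φ).
The central angle between the endpoints is δ = arccos(p₁·p₂) ≈ 2.260 rad (129.5°).
Interpolate at f = 0.59 with slerp weights a = sin((1−f)δ)/sin δ ≈ 1.036, b = sin(fδ)/sin δ ≈ 1.260.
p = a·p₁ + b·p₂ ≈ (0.646, 0.495, 0.581); φ = arcsin(p_z) ≈ 35.51°, λ = atan2(p_y, p_x) ≈ 37.47°.

≈ lat 36°, lon 37°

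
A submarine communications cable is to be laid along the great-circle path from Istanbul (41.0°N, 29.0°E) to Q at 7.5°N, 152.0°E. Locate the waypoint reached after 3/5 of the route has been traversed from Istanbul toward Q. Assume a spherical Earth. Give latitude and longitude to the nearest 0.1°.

≈ 37.0°N, 116.8°E

Write both endpoints as unit vectors p₁, p₂ with components (cos φ cos λ, cos φ sin λ, sin φ).
The central angle between the endpoints is δ = arccos(p₁·p₂) ≈ 1.899 rad (108.8°).
Interpolate at f = 3/5 with slerp weights a = sin((1−f)δ)/sin δ ≈ 0.727, b = sin(fδ)/sin δ ≈ 0.959.
p = a·p₁ + b·p₂ ≈ (-0.360, 0.713, 0.602); φ = arcsin(p_z) ≈ 37.03°, λ = atan2(p_y, p_x) ≈ 116.79°.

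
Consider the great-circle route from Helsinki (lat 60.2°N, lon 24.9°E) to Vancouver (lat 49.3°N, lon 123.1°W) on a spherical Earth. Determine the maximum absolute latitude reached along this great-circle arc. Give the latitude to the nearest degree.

The great circle lies in the plane with unit normal n̂ = (p₁ × p₂)/|p₁ × p₂|.
Here n̂_z ≈ -0.186; the vertex latitude is φ_max = arccos|n̂_z| ≈ 79.3°.
Check via Clairaut: cos φ_max = |cos φ₁| · sin C = cos(60.2°)·sin(22.0°) ≈ 0.186, again giving ≈ 79.3°.

≈ 79°N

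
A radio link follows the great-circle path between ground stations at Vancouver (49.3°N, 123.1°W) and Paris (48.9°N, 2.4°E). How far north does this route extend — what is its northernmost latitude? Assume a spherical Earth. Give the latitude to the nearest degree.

≈ 68°N

The great circle lies in the plane with unit normal n̂ = (p₁ × p₂)/|p₁ × p₂|.
Here n̂_z ≈ +0.369; the vertex latitude is φ_max = arccos|n̂_z| ≈ 68.4°.
Check via Clairaut: cos φ_max = |cos φ₁| · sin C = cos(49.3°)·sin(34.4°) ≈ 0.369, again giving ≈ 68.4°.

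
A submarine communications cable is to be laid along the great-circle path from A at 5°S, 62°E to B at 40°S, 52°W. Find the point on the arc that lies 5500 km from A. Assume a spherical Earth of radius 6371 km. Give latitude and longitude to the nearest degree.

The haversine formula gives a central angle δ ≈ 1.828 rad (104.7°) between the endpoints. The total great-circle distance is δ·R ≈ 1.828 × 6371 ≈ 11646 km, so the target fraction is f = 5500/11646 ≈ 0.472.
Interpolate at f ≈ 0.472 with slerp weights a = sin((1−f)δ)/sin δ ≈ 0.850, b = sin(fδ)/sin δ ≈ 0.786.
p = a·p₁ + b·p₂ ≈ (0.768, 0.273, -0.579); φ = arcsin(p_z) ≈ -35.39°, λ = atan2(p_y, p_x) ≈ 19.58°.

≈ 35°S, 20°E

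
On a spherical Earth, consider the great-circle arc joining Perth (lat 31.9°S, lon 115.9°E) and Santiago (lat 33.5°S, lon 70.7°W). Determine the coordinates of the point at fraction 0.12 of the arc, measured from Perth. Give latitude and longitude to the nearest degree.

Convert each endpoint to a unit vector on the sphere (x = cos φ cos λ, y = cos φ sin λ, z = sin φ).
The central angle between the endpoints is δ = arccos(p₁·p₂) ≈ 1.995 rad (114.3°).
Interpolate at f = 0.12 with slerp weights a = sin((1−f)δ)/sin δ ≈ 1.079, b = sin(fδ)/sin δ ≈ 0.260.
p = a·p₁ + b·p₂ ≈ (-0.328, 0.619, -0.714); φ = arcsin(p_z) ≈ -45.53°, λ = atan2(p_y, p_x) ≈ 117.94°.

≈ lat 46°S, lon 118°E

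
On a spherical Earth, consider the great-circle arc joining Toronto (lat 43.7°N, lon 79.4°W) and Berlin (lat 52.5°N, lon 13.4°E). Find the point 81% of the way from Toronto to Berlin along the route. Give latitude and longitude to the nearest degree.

≈ lat 57°N, lon 4°W

Convert each endpoint to a unit vector on the sphere (x = cos φ cos λ, y = cos φ sin λ, z = sin φ).
The central angle between the endpoints is δ = arccos(p₁·p₂) ≈ 1.016 rad (58.2°).
Interpolate at f = 0.81 with slerp weights a = sin((1−f)δ)/sin δ ≈ 0.226, b = sin(fδ)/sin δ ≈ 0.863.
p = a·p₁ + b·p₂ ≈ (0.541, -0.039, 0.840); φ = arcsin(p_z) ≈ 57.17°, λ = atan2(p_y, p_x) ≈ -4.09°.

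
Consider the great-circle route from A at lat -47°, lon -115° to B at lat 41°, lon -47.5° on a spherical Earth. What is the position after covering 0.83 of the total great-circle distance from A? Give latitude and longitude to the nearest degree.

≈ lat 27°, lon -61°

Write both endpoints as unit vectors p₁, p₂ with components (cos φ cos λ, cos φ sin λ, sin φ).
The central angle between the endpoints is δ = arccos(p₁·p₂) ≈ 1.858 rad (106.4°).
Interpolate at f = 0.83 with slerp weights a = sin((1−f)δ)/sin δ ≈ 0.324, b = sin(fδ)/sin δ ≈ 1.042.
p = a·p₁ + b·p₂ ≈ (0.438, -0.780, 0.447); φ = arcsin(p_z) ≈ 26.55°, λ = atan2(p_y, p_x) ≈ -60.68°.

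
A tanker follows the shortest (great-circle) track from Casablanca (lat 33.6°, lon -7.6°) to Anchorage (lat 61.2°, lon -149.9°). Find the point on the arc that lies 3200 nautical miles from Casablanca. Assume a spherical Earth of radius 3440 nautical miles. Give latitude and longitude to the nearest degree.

≈ lat 75°, lon -80°

The haversine formula gives a central angle δ ≈ 1.403 rad (80.4°) between the endpoints. The total great-circle distance is δ·R ≈ 1.403 × 3440 ≈ 4825 nmi, so the target fraction is f = 3200/4825 ≈ 0.663.
Interpolate at f ≈ 0.663 with slerp weights a = sin((1−f)δ)/sin δ ≈ 0.461, b = sin(fδ)/sin δ ≈ 0.813.
p = a·p₁ + b·p₂ ≈ (0.042, -0.247, 0.968); φ = arcsin(p_z) ≈ 75.47°, λ = atan2(p_y, p_x) ≈ -80.35°.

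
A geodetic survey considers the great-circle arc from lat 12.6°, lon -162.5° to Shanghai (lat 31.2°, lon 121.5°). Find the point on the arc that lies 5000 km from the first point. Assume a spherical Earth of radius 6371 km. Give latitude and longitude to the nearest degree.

The haversine formula gives a central angle δ ≈ 1.250 rad (71.6°) between the endpoints. The total great-circle distance is δ·R ≈ 1.250 × 6371 ≈ 7966 km, so the target fraction is f = 5000/7966 ≈ 0.628.
Interpolate at f ≈ 0.628 with slerp weights a = sin((1−f)δ)/sin δ ≈ 0.473, b = sin(fδ)/sin δ ≈ 0.745.
p = a·p₁ + b·p₂ ≈ (-0.773, 0.404, 0.489); φ = arcsin(p_z) ≈ 29.27°, λ = atan2(p_y, p_x) ≈ 152.39°.

≈ lat 29°, lon 152°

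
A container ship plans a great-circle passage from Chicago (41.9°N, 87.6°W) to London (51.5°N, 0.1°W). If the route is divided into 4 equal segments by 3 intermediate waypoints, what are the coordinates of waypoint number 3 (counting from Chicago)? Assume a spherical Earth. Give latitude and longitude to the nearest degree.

Write both endpoints as unit vectors p₁, p₂ with components (cos φ cos λ, cos φ sin λ, sin φ).
The central angle between the endpoints is δ = arccos(p₁·p₂) ≈ 0.997 rad (57.1°).
Interpolate at f = 3/4 with slerp weights a = sin((1−f)δ)/sin δ ≈ 0.294, b = sin(fδ)/sin δ ≈ 0.810.
p = a·p₁ + b·p₂ ≈ (0.513, -0.219, 0.830); φ = arcsin(p_z) ≈ 56.08°, λ = atan2(p_y, p_x) ≈ -23.14°.

≈ 56°N, 23°W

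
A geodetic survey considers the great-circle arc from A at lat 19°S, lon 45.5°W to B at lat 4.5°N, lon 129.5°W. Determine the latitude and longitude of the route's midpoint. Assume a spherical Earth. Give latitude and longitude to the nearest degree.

Write both endpoints as unit vectors p₁, p₂ with components (cos φ cos λ, cos φ sin λ, sin φ).
The central angle between the endpoints is δ = arccos(p₁·p₂) ≈ 1.498 rad (85.8°).
Interpolate at f = 1/2 with slerp weights a = sin((1−f)δ)/sin δ ≈ 0.683, b = sin(fδ)/sin δ ≈ 0.683.
p = a·p₁ + b·p₂ ≈ (0.020, -0.985, -0.169); φ = arcsin(p_z) ≈ -9.71°, λ = atan2(p_y, p_x) ≈ -88.86°.

≈ lat 10°S, lon 89°W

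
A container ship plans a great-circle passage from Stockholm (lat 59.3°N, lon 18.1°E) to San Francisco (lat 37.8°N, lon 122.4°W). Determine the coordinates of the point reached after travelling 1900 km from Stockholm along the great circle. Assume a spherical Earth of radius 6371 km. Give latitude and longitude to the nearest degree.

From cos δ = sin φ₁ sin φ₂ + cos φ₁ cos φ₂ cos Δλ, the central angle is δ ≈ 1.353 rad (77.5°). The total great-circle distance is δ·R ≈ 1.353 × 6371 ≈ 8622 km, so the target fraction is f = 1900/8622 ≈ 0.220.
Interpolate at f ≈ 0.220 with slerp weights a = sin((1−f)δ)/sin δ ≈ 0.891, b = sin(fδ)/sin δ ≈ 0.301.
p = a·p₁ + b·p₂ ≈ (0.305, -0.059, 0.951); φ = arcsin(p_z) ≈ 71.90°, λ = atan2(p_y, p_x) ≈ -11.03°.

≈ lat 72°N, lon 11°W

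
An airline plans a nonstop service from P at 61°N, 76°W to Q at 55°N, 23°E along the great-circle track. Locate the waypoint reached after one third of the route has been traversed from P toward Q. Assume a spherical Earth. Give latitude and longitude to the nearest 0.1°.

The haversine formula gives a central angle δ ≈ 0.833 rad (47.7°) between the endpoints.
Interpolate at f = 1/3 with slerp weights a = sin((1−f)δ)/sin δ ≈ 0.712, b = sin(fδ)/sin δ ≈ 0.370.
p = a·p₁ + b·p₂ ≈ (0.279, -0.252, 0.927); φ = arcsin(p_z) ≈ 67.90°, λ = atan2(p_y, p_x) ≈ -42.09°.

≈ 67.9°N, 42.1°W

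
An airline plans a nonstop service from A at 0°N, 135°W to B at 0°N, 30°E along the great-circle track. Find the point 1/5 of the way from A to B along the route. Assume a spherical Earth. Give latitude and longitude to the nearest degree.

≈ 0°N, 102°W

From cos δ = sin φ₁ sin φ₂ + cos φ₁ cos φ₂ cos Δλ, the central angle is δ ≈ 2.880 rad (165.0°).
Interpolate at f = 1/5 with slerp weights a = sin((1−f)δ)/sin δ ≈ 2.871, b = sin(fδ)/sin δ ≈ 2.104.
p = a·p₁ + b·p₂ ≈ (-0.208, -0.978, 0.000); φ = arcsin(p_z) ≈ 0.00°, λ = atan2(p_y, p_x) ≈ -102.00°.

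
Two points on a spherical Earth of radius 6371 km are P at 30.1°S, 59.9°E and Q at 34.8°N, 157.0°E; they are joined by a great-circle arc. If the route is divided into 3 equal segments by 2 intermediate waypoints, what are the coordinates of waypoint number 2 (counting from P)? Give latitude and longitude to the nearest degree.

From cos δ = sin φ₁ sin φ₂ + cos φ₁ cos φ₂ cos Δλ, the central angle is δ ≈ 1.954 rad (112.0°).
Interpolate at f = 2/3 with slerp weights a = sin((1−f)δ)/sin δ ≈ 0.654, b = sin(fδ)/sin δ ≈ 1.040.
p = a·p₁ + b·p₂ ≈ (-0.502, 0.823, 0.266); φ = arcsin(p_z) ≈ 15.40°, λ = atan2(p_y, p_x) ≈ 121.40°.

≈ 15°N, 121°E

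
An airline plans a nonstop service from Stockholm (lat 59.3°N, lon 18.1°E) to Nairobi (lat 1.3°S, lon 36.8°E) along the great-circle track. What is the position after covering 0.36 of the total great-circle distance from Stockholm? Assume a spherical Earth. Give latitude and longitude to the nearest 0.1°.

≈ lat 37.8°N, lon 28.2°E

Write both endpoints as unit vectors p₁, p₂ with components (cos φ cos λ, cos φ sin λ, sin φ).
The central angle between the endpoints is δ = arccos(p₁·p₂) ≈ 1.088 rad (62.4°).
Interpolate at f = 0.36 with slerp weights a = sin((1−f)δ)/sin δ ≈ 0.724, b = sin(fδ)/sin δ ≈ 0.431.
p = a·p₁ + b·p₂ ≈ (0.697, 0.373, 0.613); φ = arcsin(p_z) ≈ 37.80°, λ = atan2(p_y, p_x) ≈ 28.17°.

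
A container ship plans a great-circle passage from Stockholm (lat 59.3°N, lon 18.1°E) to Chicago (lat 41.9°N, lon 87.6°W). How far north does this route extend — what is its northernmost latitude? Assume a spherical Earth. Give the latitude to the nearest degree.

≈ 65°N

The great circle lies in the plane with unit normal n̂ = (p₁ × p₂)/|p₁ × p₂|.
Here n̂_z ≈ -0.415; the vertex latitude is φ_max = arccos|n̂_z| ≈ 65.5°.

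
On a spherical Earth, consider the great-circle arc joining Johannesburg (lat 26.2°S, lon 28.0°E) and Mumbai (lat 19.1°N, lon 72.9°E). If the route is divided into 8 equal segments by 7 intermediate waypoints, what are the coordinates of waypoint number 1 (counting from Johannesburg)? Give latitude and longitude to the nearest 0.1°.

Convert each endpoint to a unit vector on the sphere (x = cos φ cos λ, y = cos φ sin λ, z = sin φ).
The central angle between the endpoints is δ = arccos(p₁·p₂) ≈ 1.097 rad (62.9°).
Interpolate at f = 1/8 with slerp weights a = sin((1−f)δ)/sin δ ≈ 0.921, b = sin(fδ)/sin δ ≈ 0.154.
p = a·p₁ + b·p₂ ≈ (0.772, 0.527, -0.356); φ = arcsin(p_z) ≈ -20.86°, λ = atan2(p_y, p_x) ≈ 34.30°.

≈ lat 20.9°S, lon 34.3°E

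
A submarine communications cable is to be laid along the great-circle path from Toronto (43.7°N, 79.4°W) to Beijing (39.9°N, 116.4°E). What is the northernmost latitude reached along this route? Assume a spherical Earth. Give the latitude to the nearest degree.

≈ 81°N

The great circle lies in the plane with unit normal n̂ = (p₁ × p₂)/|p₁ × p₂|.
Here n̂_z ≈ -0.152; the vertex latitude is φ_max = arccos|n̂_z| ≈ 81.3°.
Check via Clairaut: cos φ_max = |cos φ₁| · sin C = cos(43.7°)·sin(12.1°) ≈ 0.152, again giving ≈ 81.3°.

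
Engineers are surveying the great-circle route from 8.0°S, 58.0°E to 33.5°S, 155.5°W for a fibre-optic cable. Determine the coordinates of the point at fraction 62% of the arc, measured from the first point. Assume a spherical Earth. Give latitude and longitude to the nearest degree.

≈ 55°S, 141°E

From cos δ = sin φ₁ sin φ₂ + cos φ₁ cos φ₂ cos Δλ, the central angle is δ ≈ 2.229 rad (127.7°).
Interpolate at f = 0.62 with slerp weights a = sin((1−f)δ)/sin δ ≈ 0.947, b = sin(fδ)/sin δ ≈ 1.242.
p = a·p₁ + b·p₂ ≈ (-0.445, 0.366, -0.817); φ = arcsin(p_z) ≈ -54.81°, λ = atan2(p_y, p_x) ≈ 140.56°.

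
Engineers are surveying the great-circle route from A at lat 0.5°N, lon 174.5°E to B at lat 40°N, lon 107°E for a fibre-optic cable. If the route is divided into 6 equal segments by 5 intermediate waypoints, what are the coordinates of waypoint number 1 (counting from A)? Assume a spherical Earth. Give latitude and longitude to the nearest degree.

Convert each endpoint to a unit vector on the sphere (x = cos φ cos λ, y = cos φ sin λ, z = sin φ).
The central angle between the endpoints is δ = arccos(p₁·p₂) ≈ 1.267 rad (72.6°).
Interpolate at f = 1/6 with slerp weights a = sin((1−f)δ)/sin δ ≈ 0.912, b = sin(fδ)/sin δ ≈ 0.220.
p = a·p₁ + b·p₂ ≈ (-0.957, 0.248, 0.149); φ = arcsin(p_z) ≈ 8.58°, λ = atan2(p_y, p_x) ≈ 165.45°.

≈ lat 9°N, lon 165°E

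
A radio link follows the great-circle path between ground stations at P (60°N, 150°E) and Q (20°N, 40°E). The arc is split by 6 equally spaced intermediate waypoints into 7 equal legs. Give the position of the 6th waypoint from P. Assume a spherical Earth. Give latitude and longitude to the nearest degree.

≈ (30°N, 46°E)

Write both endpoints as unit vectors p₁, p₂ with components (cos φ cos λ, cos φ sin λ, sin φ).
The central angle between the endpoints is δ = arccos(p₁·p₂) ≈ 1.435 rad (82.2°).
Interpolate at f = 6/7 with slerp weights a = sin((1−f)δ)/sin δ ≈ 0.205, b = sin(fδ)/sin δ ≈ 0.951.
p = a·p₁ + b·p₂ ≈ (0.596, 0.626, 0.503); φ = arcsin(p_z) ≈ 30.22°, λ = atan2(p_y, p_x) ≈ 46.41°.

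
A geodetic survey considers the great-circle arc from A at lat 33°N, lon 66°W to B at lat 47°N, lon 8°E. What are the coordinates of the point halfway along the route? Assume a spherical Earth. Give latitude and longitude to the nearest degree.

≈ lat 46°N, lon 33°W

From cos δ = sin φ₁ sin φ₂ + cos φ₁ cos φ₂ cos Δλ, the central angle is δ ≈ 0.981 rad (56.2°).
Interpolate at f = 1/2 with slerp weights a = sin((1−f)δ)/sin δ ≈ 0.567, b = sin(fδ)/sin δ ≈ 0.567.
p = a·p₁ + b·p₂ ≈ (0.576, -0.381, 0.723); φ = arcsin(p_z) ≈ 46.33°, λ = atan2(p_y, p_x) ≈ -33.44°.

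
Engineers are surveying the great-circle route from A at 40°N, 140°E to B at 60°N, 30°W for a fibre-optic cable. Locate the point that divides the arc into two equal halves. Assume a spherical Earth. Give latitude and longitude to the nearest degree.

From cos δ = sin φ₁ sin φ₂ + cos φ₁ cos φ₂ cos Δλ, the central angle is δ ≈ 1.390 rad (79.7°).
Interpolate at f = 1/2 with slerp weights a = sin((1−f)δ)/sin δ ≈ 0.651, b = sin(fδ)/sin δ ≈ 0.651.
p = a·p₁ + b·p₂ ≈ (-0.100, 0.158, 0.982); φ = arcsin(p_z) ≈ 79.23°, λ = atan2(p_y, p_x) ≈ 122.40°.

≈ 79°N, 122°E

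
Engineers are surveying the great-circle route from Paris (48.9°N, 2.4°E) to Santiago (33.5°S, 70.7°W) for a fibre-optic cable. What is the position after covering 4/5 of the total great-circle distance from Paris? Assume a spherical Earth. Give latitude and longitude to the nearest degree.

≈ 17°S, 57°W

From cos δ = sin φ₁ sin φ₂ + cos φ₁ cos φ₂ cos Δλ, the central angle is δ ≈ 1.830 rad (104.9°).
Interpolate at f = 4/5 with slerp weights a = sin((1−f)δ)/sin δ ≈ 0.370, b = sin(fδ)/sin δ ≈ 1.029.
p = a·p₁ + b·p₂ ≈ (0.527, -0.799, -0.289); φ = arcsin(p_z) ≈ -16.78°, λ = atan2(p_y, p_x) ≈ -56.62°.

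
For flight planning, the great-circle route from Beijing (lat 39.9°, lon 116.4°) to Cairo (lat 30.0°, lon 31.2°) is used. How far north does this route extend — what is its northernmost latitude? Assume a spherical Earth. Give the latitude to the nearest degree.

≈ 44°

The great circle lies in the plane with unit normal n̂ = (p₁ × p₂)/|p₁ × p₂|.
Here n̂_z ≈ -0.715; the vertex latitude is φ_max = arccos|n̂_z| ≈ 44.4°.
Check via Clairaut: cos φ_max = |cos φ₁| · sin C = cos(39.9°)·sin(68.7°) ≈ 0.715, again giving ≈ 44.4°.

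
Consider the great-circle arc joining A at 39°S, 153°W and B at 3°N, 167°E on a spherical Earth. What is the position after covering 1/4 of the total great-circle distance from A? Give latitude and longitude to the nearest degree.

≈ 30°S, 165°W

Write both endpoints as unit vectors p₁, p₂ with components (cos φ cos λ, cos φ sin λ, sin φ).
The central angle between the endpoints is δ = arccos(p₁·p₂) ≈ 0.975 rad (55.8°).
Interpolate at f = 1/4 with slerp weights a = sin((1−f)δ)/sin δ ≈ 0.807, b = sin(fδ)/sin δ ≈ 0.292.
p = a·p₁ + b·p₂ ≈ (-0.842, -0.219, -0.492); φ = arcsin(p_z) ≈ -29.50°, λ = atan2(p_y, p_x) ≈ -165.42°.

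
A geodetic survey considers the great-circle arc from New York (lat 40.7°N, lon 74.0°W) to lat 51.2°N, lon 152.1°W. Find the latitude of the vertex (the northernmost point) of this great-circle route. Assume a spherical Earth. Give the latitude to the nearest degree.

≈ 54°N

The great circle lies in the plane with unit normal n̂ = (p₁ × p₂)/|p₁ × p₂|.
Here n̂_z ≈ -0.584; the vertex latitude is φ_max = arccos|n̂_z| ≈ 54.2°.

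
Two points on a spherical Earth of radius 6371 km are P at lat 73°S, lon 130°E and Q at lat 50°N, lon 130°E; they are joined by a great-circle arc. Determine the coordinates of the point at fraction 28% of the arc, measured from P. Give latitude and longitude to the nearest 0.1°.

≈ lat 38.6°S, lon 130.0°E

Write both endpoints as unit vectors p₁, p₂ with components (cos φ cos λ, cos φ sin λ, sin φ).
The central angle between the endpoints is δ = arccos(p₁·p₂) ≈ 2.147 rad (123.0°).
Interpolate at f = 0.28 with slerp weights a = sin((1−f)δ)/sin δ ≈ 1.192, b = sin(fδ)/sin δ ≈ 0.674.
p = a·p₁ + b·p₂ ≈ (-0.503, 0.599, -0.623); φ = arcsin(p_z) ≈ -38.56°, λ = atan2(p_y, p_x) ≈ 130.00°.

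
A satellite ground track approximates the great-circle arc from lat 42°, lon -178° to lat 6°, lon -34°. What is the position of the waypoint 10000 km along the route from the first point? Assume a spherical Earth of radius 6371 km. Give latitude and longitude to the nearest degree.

The haversine formula gives a central angle δ ≈ 2.127 rad (121.9°) between the endpoints. The total great-circle distance is δ·R ≈ 2.127 × 6371 ≈ 13551 km, so the target fraction is f = 10000/13551 ≈ 0.738.
Interpolate at f ≈ 0.738 with slerp weights a = sin((1−f)δ)/sin δ ≈ 0.623, b = sin(fδ)/sin δ ≈ 1.177.
p = a·p₁ + b·p₂ ≈ (0.508, -0.671, 0.540); φ = arcsin(p_z) ≈ 32.67°, λ = atan2(p_y, p_x) ≈ -52.86°.

≈ lat 33°, lon -53°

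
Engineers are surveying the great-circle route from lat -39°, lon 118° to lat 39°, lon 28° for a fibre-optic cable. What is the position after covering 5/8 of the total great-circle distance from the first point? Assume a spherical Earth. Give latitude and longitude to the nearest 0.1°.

≈ lat 10.6°, lon 63.6°

Write both endpoints as unit vectors p₁, p₂ with components (cos φ cos λ, cos φ sin λ, sin φ).
The central angle between the endpoints is δ = arccos(p₁·p₂) ≈ 1.978 rad (113.3°).
Interpolate at f = 5/8 with slerp weights a = sin((1−f)δ)/sin δ ≈ 0.736, b = sin(fδ)/sin δ ≈ 1.029.
p = a·p₁ + b·p₂ ≈ (0.437, 0.880, 0.184); φ = arcsin(p_z) ≈ 10.62°, λ = atan2(p_y, p_x) ≈ 63.57°.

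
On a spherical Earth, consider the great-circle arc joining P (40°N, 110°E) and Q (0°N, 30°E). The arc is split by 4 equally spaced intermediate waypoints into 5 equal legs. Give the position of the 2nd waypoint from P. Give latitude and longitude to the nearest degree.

Write both endpoints as unit vectors p₁, p₂ with components (cos φ cos λ, cos φ sin λ, sin φ).
The central angle between the endpoints is δ = arccos(p₁·p₂) ≈ 1.437 rad (82.4°).
Interpolate at f = 2/5 with slerp weights a = sin((1−f)δ)/sin δ ≈ 0.766, b = sin(fδ)/sin δ ≈ 0.549.
p = a·p₁ + b·p₂ ≈ (0.274, 0.826, 0.493); φ = arcsin(p_z) ≈ 29.51°, λ = atan2(p_y, p_x) ≈ 71.62°.

≈ (30°N, 72°E)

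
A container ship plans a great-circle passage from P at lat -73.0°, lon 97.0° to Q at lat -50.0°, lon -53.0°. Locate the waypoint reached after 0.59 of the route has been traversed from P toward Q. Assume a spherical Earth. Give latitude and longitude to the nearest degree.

≈ lat -72°, lon -40°

From cos δ = sin φ₁ sin φ₂ + cos φ₁ cos φ₂ cos Δλ, the central angle is δ ≈ 0.965 rad (55.3°).
Interpolate at f = 0.59 with slerp weights a = sin((1−f)δ)/sin δ ≈ 0.469, b = sin(fδ)/sin δ ≈ 0.656.
p = a·p₁ + b·p₂ ≈ (0.237, -0.201, -0.951); φ = arcsin(p_z) ≈ -71.91°, λ = atan2(p_y, p_x) ≈ -40.25°.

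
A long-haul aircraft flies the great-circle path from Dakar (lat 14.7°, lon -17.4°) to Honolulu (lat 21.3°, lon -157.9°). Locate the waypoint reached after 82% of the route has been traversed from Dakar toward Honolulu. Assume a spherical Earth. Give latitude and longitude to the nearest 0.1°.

≈ lat 34.4°, lon -136.6°

Write both endpoints as unit vectors p₁, p₂ with components (cos φ cos λ, cos φ sin λ, sin φ).
The central angle between the endpoints is δ = arccos(p₁·p₂) ≈ 2.218 rad (127.1°).
Interpolate at f = 0.82 with slerp weights a = sin((1−f)δ)/sin δ ≈ 0.487, b = sin(fδ)/sin δ ≈ 1.215.
p = a·p₁ + b·p₂ ≈ (-0.599, -0.567, 0.565); φ = arcsin(p_z) ≈ 34.41°, λ = atan2(p_y, p_x) ≈ -136.58°.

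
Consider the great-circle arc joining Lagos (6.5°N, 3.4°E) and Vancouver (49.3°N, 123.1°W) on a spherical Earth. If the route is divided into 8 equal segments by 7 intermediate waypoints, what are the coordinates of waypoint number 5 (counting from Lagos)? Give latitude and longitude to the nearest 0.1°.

The haversine formula gives a central angle δ ≈ 1.875 rad (107.4°) between the endpoints.
Interpolate at f = 5/8 with slerp weights a = sin((1−f)δ)/sin δ ≈ 0.678, b = sin(fδ)/sin δ ≈ 0.966.
p = a·p₁ + b·p₂ ≈ (0.328, -0.488, 0.809); φ = arcsin(p_z) ≈ 53.99°, λ = atan2(p_y, p_x) ≈ -56.06°.

≈ 54.0°N, 56.1°W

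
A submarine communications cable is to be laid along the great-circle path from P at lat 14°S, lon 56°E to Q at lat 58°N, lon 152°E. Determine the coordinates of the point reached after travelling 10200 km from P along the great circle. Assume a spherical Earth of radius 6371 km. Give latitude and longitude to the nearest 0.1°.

≈ lat 55.1°N, lon 128.4°E

Write both endpoints as unit vectors p₁, p₂ with components (cos φ cos λ, cos φ sin λ, sin φ).
The central angle between the endpoints is δ = arccos(p₁·p₂) ≈ 1.833 rad (105.0°). The total great-circle distance is δ·R ≈ 1.833 × 6371 ≈ 11676 km, so the target fraction is f = 10200/11676 ≈ 0.874.
Interpolate at f ≈ 0.874 with slerp weights a = sin((1−f)δ)/sin δ ≈ 0.238, b = sin(fδ)/sin δ ≈ 1.035.
p = a·p₁ + b·p₂ ≈ (-0.355, 0.449, 0.820); φ = arcsin(p_z) ≈ 55.09°, λ = atan2(p_y, p_x) ≈ 128.37°.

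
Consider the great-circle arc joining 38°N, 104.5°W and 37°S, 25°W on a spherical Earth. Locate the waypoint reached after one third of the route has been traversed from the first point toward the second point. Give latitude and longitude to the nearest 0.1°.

≈ 14.0°N, 75.9°W

Convert each endpoint to a unit vector on the sphere (x = cos φ cos λ, y = cos φ sin λ, z = sin φ).
The central angle between the endpoints is δ = arccos(p₁·p₂) ≈ 1.829 rad (104.8°).
Interpolate at f = 1/3 with slerp weights a = sin((1−f)δ)/sin δ ≈ 0.971, b = sin(fδ)/sin δ ≈ 0.592.
p = a·p₁ + b·p₂ ≈ (0.237, -0.941, 0.241); φ = arcsin(p_z) ≈ 13.97°, λ = atan2(p_y, p_x) ≈ -75.85°.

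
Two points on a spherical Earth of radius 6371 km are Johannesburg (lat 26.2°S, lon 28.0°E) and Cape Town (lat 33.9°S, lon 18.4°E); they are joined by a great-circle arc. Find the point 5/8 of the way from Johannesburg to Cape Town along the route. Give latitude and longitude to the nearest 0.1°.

The haversine formula gives a central angle δ ≈ 0.198 rad (11.3°) between the endpoints.
Interpolate at f = 5/8 with slerp weights a = sin((1−f)δ)/sin δ ≈ 0.377, b = sin(fδ)/sin δ ≈ 0.627.
p = a·p₁ + b·p₂ ≈ (0.793, 0.323, -0.516); φ = arcsin(p_z) ≈ -31.10°, λ = atan2(p_y, p_x) ≈ 22.18°.

≈ lat 31.1°S, lon 22.2°E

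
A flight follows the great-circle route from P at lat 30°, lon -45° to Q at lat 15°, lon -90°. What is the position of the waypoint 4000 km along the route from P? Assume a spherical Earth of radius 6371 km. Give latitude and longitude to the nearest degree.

≈ lat 19°, lon -83°

Write both endpoints as unit vectors p₁, p₂ with components (cos φ cos λ, cos φ sin λ, sin φ).
The central angle between the endpoints is δ = arccos(p₁·p₂) ≈ 0.766 rad (43.9°). The total great-circle distance is δ·R ≈ 0.766 × 6371 ≈ 4878 km, so the target fraction is f = 4000/4878 ≈ 0.820.
Interpolate at f ≈ 0.820 with slerp weights a = sin((1−f)δ)/sin δ ≈ 0.198, b = sin(fδ)/sin δ ≈ 0.848.
p = a·p₁ + b·p₂ ≈ (0.121, -0.940, 0.318); φ = arcsin(p_z) ≈ 18.57°, λ = atan2(p_y, p_x) ≈ -82.64°.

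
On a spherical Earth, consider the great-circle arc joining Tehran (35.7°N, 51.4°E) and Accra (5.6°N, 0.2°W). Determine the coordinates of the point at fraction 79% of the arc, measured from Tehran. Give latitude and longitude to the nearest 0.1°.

From cos δ = sin φ₁ sin φ₂ + cos φ₁ cos φ₂ cos Δλ, the central angle is δ ≈ 0.978 rad (56.0°).
Interpolate at f = 0.79 with slerp weights a = sin((1−f)δ)/sin δ ≈ 0.246, b = sin(fδ)/sin δ ≈ 0.842.
p = a·p₁ + b·p₂ ≈ (0.962, 0.153, 0.226); φ = arcsin(p_z) ≈ 13.04°, λ = atan2(p_y, p_x) ≈ 9.04°.

≈ (13.0°N, 9.0°E)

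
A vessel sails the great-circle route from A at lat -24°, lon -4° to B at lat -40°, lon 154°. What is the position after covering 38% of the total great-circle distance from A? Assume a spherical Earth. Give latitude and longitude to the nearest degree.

Convert each endpoint to a unit vector on the sphere (x = cos φ cos λ, y = cos φ sin λ, z = sin φ).
The central angle between the endpoints is δ = arccos(p₁·p₂) ≈ 1.969 rad (112.8°).
Interpolate at f = 0.38 with slerp weights a = sin((1−f)δ)/sin δ ≈ 1.019, b = sin(fδ)/sin δ ≈ 0.738.
p = a·p₁ + b·p₂ ≈ (0.420, 0.183, -0.889); φ = arcsin(p_z) ≈ -62.71°, λ = atan2(p_y, p_x) ≈ 23.50°.

≈ lat -63°, lon 24°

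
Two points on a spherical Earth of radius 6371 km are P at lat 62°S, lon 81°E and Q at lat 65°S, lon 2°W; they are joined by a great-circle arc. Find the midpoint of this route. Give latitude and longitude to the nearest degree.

The haversine formula gives a central angle δ ≈ 0.602 rad (34.5°) between the endpoints.
Interpolate at f = 1/2 with slerp weights a = sin((1−f)δ)/sin δ ≈ 0.524, b = sin(fδ)/sin δ ≈ 0.524.
p = a·p₁ + b·p₂ ≈ (0.260, 0.235, -0.937); φ = arcsin(p_z) ≈ -69.50°, λ = atan2(p_y, p_x) ≈ 42.16°.

≈ lat 70°S, lon 42°E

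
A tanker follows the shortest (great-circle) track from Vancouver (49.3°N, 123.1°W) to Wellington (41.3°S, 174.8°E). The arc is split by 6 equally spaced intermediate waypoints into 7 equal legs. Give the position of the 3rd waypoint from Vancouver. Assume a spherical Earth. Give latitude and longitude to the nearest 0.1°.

Convert each endpoint to a unit vector on the sphere (x = cos φ cos λ, y = cos φ sin λ, z = sin φ).
The central angle between the endpoints is δ = arccos(p₁·p₂) ≈ 1.845 rad (105.7°).
Interpolate at f = 3/7 with slerp weights a = sin((1−f)δ)/sin δ ≈ 0.903, b = sin(fδ)/sin δ ≈ 0.739.
p = a·p₁ + b·p₂ ≈ (-0.874, -0.443, 0.197); φ = arcsin(p_z) ≈ 11.39°, λ = atan2(p_y, p_x) ≈ -153.12°.

≈ 11.4°N, 153.1°W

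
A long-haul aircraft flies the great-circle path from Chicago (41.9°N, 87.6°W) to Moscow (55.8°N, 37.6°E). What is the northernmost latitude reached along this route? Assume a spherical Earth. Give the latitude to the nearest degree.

The great circle lies in the plane with unit normal n̂ = (p₁ × p₂)/|p₁ × p₂|.
Here n̂_z ≈ +0.360; the vertex latitude is φ_max = arccos|n̂_z| ≈ 68.9°.
Check via Clairaut: cos φ_max = |cos φ₁| · sin C = cos(41.9°)·sin(28.9°) ≈ 0.360, again giving ≈ 68.9°.

≈ 69°N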